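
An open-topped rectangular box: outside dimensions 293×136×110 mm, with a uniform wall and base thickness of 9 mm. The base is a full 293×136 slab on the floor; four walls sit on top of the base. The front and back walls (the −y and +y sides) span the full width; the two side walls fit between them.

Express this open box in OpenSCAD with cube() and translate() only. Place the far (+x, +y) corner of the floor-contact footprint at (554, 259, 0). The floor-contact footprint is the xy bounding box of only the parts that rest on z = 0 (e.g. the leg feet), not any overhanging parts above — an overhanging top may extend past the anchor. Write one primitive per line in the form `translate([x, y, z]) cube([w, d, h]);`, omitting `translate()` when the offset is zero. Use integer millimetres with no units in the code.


translate([261, 123, 0]) cube([293, 136, 9]);
translate([261, 123, 9]) cube([293, 9, 101]);
translate([261, 250, 9]) cube([293, 9, 101]);
translate([261, 132, 9]) cube([9, 118, 101]);
translate([545, 132, 9]) cube([9, 118, 101]);


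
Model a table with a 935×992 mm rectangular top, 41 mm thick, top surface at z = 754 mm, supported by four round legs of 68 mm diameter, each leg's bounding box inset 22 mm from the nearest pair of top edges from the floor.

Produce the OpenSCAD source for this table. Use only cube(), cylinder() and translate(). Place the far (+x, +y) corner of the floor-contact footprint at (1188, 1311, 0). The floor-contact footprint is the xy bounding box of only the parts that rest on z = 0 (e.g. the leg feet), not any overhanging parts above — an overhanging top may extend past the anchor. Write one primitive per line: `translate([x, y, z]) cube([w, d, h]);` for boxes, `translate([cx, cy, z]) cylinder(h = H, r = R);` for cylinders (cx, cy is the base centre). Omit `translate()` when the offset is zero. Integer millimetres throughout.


translate([275, 341, 713]) cube([935, 992, 41]);
translate([331, 397, 0]) cylinder(h = 713, r = 34);
translate([1154, 397, 0]) cylinder(h = 713, r = 34);
translate([331, 1277, 0]) cylinder(h = 713, r = 34);
translate([1154, 1277, 0]) cylinder(h = 713, r = 34);


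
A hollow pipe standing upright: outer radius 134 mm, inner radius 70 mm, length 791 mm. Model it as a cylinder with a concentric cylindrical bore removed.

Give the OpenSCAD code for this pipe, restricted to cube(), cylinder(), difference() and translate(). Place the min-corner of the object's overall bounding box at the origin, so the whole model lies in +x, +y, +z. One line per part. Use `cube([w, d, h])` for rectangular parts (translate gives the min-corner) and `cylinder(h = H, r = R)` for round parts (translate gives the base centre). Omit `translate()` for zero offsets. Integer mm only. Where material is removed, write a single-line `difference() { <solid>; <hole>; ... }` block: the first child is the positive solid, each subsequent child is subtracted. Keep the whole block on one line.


difference() { translate([134, 134, 0]) cylinder(h = 791, r = 134); translate([134, 134, 0]) cylinder(h = 791, r = 70); }


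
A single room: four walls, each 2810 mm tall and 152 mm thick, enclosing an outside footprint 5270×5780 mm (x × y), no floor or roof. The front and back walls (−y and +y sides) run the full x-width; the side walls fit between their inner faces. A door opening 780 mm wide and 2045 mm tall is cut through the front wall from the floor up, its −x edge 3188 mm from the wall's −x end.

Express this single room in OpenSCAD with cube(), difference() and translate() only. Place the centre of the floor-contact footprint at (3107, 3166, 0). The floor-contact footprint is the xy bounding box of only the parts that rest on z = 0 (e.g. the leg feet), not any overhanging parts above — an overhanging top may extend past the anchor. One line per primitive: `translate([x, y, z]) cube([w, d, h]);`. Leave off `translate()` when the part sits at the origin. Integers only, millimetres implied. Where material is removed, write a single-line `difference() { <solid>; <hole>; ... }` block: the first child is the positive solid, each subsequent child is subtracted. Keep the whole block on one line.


difference() { translate([472, 276, 0]) cube([5270, 152, 2810]); translate([3660, 276, 0]) cube([780, 152, 2045]); }
translate([472, 5904, 0]) cube([5270, 152, 2810]);
translate([472, 428, 0]) cube([152, 5476, 2810]);
translate([5590, 428, 0]) cube([152, 5476, 2810]);


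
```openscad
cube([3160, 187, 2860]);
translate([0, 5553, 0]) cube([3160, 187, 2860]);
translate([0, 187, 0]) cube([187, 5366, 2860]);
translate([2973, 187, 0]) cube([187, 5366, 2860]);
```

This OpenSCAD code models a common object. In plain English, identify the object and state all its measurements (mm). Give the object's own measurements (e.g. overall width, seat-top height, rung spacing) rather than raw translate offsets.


The wall frame of a small rectangular building: four walls, each 2860 mm tall and 187 mm thick, enclosing a footprint 3160 mm (x) by 5740 mm (y) outside-to-outside, with no floor or roof. The front and back walls (the −y and +y sides) span the full width; the two side walls fit between them.


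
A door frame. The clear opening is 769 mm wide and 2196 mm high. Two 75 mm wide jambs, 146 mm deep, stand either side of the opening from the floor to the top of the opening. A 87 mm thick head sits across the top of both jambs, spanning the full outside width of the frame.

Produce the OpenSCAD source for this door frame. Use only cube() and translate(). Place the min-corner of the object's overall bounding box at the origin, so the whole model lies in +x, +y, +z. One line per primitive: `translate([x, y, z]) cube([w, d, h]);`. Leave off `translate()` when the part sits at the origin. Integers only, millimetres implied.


cube([75, 146, 2196]);
translate([844, 0, 0]) cube([75, 146, 2196]);
translate([0, 0, 2196]) cube([919, 146, 87]);


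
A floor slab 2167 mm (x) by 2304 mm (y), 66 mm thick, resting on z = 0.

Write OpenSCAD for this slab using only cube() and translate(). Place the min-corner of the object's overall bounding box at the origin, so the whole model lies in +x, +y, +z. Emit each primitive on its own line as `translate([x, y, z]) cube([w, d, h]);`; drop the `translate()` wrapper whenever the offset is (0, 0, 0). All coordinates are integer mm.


cube([2167, 2304, 66]);


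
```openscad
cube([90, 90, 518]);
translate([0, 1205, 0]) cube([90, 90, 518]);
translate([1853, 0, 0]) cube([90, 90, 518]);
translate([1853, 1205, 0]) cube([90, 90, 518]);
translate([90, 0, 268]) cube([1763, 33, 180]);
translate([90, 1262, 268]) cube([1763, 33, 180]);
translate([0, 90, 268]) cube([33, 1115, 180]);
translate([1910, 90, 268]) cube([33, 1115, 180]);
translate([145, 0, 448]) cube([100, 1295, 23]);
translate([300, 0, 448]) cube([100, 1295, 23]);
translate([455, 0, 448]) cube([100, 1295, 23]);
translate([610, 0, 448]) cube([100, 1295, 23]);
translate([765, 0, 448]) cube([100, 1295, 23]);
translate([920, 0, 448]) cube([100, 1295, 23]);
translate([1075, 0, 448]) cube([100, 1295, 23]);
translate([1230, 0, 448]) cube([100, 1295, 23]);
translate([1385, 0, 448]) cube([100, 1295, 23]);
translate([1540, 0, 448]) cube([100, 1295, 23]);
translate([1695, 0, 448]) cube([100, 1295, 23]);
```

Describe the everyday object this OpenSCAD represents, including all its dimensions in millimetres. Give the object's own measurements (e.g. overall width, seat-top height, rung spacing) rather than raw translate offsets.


A bed frame 1943 mm long (x) by 1295 mm wide (y). Four 90×90 mm corner posts, 518 mm tall, at the corners of the footprint. Four rails of 33 mm thickness and 180 mm height run between adjacent posts with their undersides at z = 268 mm, their outer faces flush with the outside of the frame (the two x-running rails run between the posts' inner faces; the two y-running rails run between the posts' inner faces). 11 slats, each 100 mm wide (x) and 23 mm thick, lie across the top of the two x-running rails, running the full 1295 mm width of the frame in y; along x they sit between the end posts with a 55 mm gap after the −x posts and between neighbouring slats, leaving 58 mm before the +x posts.


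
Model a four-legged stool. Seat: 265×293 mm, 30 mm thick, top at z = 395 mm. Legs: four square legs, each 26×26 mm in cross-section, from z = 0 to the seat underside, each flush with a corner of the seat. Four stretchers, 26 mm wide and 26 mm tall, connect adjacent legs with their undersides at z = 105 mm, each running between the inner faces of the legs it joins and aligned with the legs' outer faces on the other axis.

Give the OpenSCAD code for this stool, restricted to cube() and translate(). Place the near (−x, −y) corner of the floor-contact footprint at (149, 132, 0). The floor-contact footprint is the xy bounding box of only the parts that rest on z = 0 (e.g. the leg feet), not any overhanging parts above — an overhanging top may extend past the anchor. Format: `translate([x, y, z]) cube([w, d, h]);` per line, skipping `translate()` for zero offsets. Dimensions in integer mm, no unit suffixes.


// leg_h = 395 - 30 = 365
// stretcher span = 265 - 2*26 = 213
translate([149, 132, 365]) cube([265, 293, 30]);
translate([149, 132, 0]) cube([26, 26, 365]);
translate([388, 132, 0]) cube([26, 26, 365]);
translate([149, 399, 0]) cube([26, 26, 365]);
translate([388, 399, 0]) cube([26, 26, 365]);
translate([175, 132, 105]) cube([213, 26, 26]);
translate([175, 399, 105]) cube([213, 26, 26]);
translate([149, 158, 105]) cube([26, 241, 26]);
translate([388, 158, 105]) cube([26, 241, 26]);


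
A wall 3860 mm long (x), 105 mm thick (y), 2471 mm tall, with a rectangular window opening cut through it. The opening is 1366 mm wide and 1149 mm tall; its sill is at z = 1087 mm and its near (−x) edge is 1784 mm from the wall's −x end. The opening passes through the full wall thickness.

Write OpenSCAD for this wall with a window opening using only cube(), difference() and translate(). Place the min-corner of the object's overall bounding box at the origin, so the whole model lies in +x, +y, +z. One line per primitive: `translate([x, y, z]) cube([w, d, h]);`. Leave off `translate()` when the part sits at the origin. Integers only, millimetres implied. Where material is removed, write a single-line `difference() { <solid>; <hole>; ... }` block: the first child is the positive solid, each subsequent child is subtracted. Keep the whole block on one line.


difference() { cube([3860, 105, 2471]); translate([1784, 0, 1087]) cube([1366, 105, 1149]); }


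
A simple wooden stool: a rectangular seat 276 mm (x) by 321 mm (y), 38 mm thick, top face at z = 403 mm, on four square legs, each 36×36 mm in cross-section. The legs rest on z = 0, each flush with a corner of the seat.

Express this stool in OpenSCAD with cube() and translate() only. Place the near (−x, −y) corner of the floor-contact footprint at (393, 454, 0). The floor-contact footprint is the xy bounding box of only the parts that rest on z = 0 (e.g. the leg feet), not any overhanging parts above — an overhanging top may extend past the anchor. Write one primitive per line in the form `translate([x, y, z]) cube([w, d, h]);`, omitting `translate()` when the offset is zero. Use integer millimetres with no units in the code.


translate([393, 454, 365]) cube([276, 321, 38]);
translate([393, 454, 0]) cube([36, 36, 365]);
translate([633, 454, 0]) cube([36, 36, 365]);
translate([393, 739, 0]) cube([36, 36, 365]);
translate([633, 739, 0]) cube([36, 36, 365]);


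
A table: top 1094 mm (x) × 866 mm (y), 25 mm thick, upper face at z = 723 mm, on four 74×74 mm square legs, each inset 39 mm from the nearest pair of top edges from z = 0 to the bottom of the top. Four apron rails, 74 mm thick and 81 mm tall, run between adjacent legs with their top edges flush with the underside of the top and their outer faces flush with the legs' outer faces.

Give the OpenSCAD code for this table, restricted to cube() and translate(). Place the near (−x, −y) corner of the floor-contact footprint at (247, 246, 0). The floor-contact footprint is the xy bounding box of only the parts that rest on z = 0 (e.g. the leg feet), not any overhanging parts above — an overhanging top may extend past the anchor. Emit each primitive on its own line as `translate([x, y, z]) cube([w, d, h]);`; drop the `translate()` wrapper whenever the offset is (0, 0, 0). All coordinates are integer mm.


// leg_h = 723 - 25 = 698
// apron z = 698 - 81 = 617
translate([208, 207, 698]) cube([1094, 866, 25]);
translate([247, 246, 0]) cube([74, 74, 698]);
translate([1189, 246, 0]) cube([74, 74, 698]);
translate([247, 960, 0]) cube([74, 74, 698]);
translate([1189, 960, 0]) cube([74, 74, 698]);
translate([321, 246, 617]) cube([868, 74, 81]);
translate([321, 960, 617]) cube([868, 74, 81]);
translate([247, 320, 617]) cube([74, 640, 81]);
translate([1189, 320, 617]) cube([74, 640, 81]);


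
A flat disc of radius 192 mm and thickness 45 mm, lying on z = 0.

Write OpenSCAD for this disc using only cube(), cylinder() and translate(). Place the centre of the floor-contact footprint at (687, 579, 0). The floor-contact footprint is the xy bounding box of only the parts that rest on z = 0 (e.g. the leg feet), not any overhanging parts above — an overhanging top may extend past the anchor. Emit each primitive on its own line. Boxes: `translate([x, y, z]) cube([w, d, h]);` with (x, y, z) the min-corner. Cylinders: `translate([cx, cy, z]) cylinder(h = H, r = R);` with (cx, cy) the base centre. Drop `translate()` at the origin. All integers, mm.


translate([687, 579, 0]) cylinder(h = 45, r = 192);


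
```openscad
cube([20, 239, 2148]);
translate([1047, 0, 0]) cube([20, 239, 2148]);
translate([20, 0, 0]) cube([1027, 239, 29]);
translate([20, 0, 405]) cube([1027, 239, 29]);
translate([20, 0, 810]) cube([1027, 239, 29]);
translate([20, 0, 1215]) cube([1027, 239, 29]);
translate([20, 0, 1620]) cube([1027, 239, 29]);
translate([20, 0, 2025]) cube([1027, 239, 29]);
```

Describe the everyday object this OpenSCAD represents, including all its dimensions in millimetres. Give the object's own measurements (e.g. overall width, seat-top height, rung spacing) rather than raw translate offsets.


An open bookshelf. Two side panels, each 20 mm thick, 239 mm deep and 2148 mm tall, stand 1067 mm apart (outside-to-outside). Between them sit 6 shelves, each 29 mm thick and 239 mm deep, spanning the full gap between the sides. The bottom shelf rests on the floor (its underside at z = 0) and the clear gap between one shelf's top and the next shelf's underside is 376 mm.


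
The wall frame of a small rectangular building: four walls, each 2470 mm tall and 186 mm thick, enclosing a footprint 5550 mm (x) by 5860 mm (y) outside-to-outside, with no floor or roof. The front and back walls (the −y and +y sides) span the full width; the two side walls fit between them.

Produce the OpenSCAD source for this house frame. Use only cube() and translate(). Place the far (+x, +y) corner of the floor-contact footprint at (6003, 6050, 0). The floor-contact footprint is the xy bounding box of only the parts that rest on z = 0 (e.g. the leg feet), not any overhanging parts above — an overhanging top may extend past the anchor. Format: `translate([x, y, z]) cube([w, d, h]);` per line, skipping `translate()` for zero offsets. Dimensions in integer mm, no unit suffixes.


translate([453, 190, 0]) cube([5550, 186, 2470]);
translate([453, 5864, 0]) cube([5550, 186, 2470]);
translate([453, 376, 0]) cube([186, 5488, 2470]);
translate([5817, 376, 0]) cube([186, 5488, 2470]);


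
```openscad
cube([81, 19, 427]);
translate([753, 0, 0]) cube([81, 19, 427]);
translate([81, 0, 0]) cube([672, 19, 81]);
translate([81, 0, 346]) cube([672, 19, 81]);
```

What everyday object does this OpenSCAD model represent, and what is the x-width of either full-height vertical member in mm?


A picture frame. The border width is 81 mm.

Four thin pieces enclosing a rectangular opening — a picture frame. The two full-height stiles are 427 mm tall; the top rail sits at z = 346 and is 81 mm tall, so the border above the opening is 427 − 346 = 81 mm, matching the stile x-width.


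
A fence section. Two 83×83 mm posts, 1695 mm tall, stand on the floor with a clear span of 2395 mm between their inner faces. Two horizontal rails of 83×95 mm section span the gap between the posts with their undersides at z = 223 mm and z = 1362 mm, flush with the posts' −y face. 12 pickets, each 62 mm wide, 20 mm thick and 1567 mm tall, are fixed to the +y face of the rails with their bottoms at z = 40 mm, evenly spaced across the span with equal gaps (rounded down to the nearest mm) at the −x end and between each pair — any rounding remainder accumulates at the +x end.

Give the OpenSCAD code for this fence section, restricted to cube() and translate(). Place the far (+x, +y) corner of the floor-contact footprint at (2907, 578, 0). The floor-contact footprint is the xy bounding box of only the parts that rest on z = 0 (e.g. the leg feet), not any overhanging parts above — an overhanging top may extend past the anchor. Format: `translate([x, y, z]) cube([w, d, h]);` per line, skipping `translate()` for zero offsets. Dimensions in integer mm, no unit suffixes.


translate([346, 495, 0]) cube([83, 83, 1695]);
translate([2824, 495, 0]) cube([83, 83, 1695]);
translate([429, 495, 223]) cube([2395, 83, 95]);
translate([429, 495, 1362]) cube([2395, 83, 95]);
translate([556, 578, 40]) cube([62, 20, 1567]);
translate([745, 578, 40]) cube([62, 20, 1567]);
translate([934, 578, 40]) cube([62, 20, 1567]);
translate([1123, 578, 40]) cube([62, 20, 1567]);
translate([1312, 578, 40]) cube([62, 20, 1567]);
translate([1501, 578, 40]) cube([62, 20, 1567]);
translate([1690, 578, 40]) cube([62, 20, 1567]);
translate([1879, 578, 40]) cube([62, 20, 1567]);
translate([2068, 578, 40]) cube([62, 20, 1567]);
translate([2257, 578, 40]) cube([62, 20, 1567]);
translate([2446, 578, 40]) cube([62, 20, 1567]);
translate([2635, 578, 40]) cube([62, 20, 1567]);


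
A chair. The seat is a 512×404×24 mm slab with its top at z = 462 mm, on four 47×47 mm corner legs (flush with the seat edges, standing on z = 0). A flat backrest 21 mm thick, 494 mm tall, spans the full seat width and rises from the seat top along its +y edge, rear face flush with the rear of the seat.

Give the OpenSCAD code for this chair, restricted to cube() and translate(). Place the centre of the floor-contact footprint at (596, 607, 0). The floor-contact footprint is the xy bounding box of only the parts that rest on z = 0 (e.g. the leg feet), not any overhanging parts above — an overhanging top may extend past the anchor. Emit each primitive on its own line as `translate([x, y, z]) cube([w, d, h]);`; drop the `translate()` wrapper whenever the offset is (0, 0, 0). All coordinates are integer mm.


// leg_h = 462 - 24 = 438
translate([340, 405, 438]) cube([512, 404, 24]);
translate([340, 405, 0]) cube([47, 47, 438]);
translate([805, 405, 0]) cube([47, 47, 438]);
translate([340, 762, 0]) cube([47, 47, 438]);
translate([805, 762, 0]) cube([47, 47, 438]);
translate([340, 788, 462]) cube([512, 21, 494]);


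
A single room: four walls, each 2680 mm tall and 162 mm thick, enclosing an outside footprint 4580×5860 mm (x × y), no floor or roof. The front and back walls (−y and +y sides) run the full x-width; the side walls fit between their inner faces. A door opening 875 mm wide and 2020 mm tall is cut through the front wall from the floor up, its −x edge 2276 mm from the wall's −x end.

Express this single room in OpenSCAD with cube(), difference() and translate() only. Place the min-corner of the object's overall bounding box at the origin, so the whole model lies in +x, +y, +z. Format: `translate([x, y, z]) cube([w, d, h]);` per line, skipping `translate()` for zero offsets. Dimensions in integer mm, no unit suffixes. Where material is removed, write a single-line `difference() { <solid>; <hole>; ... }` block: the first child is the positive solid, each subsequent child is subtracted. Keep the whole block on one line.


difference() { cube([4580, 162, 2680]); translate([2276, 0, 0]) cube([875, 162, 2020]); }
translate([0, 5698, 0]) cube([4580, 162, 2680]);
translate([0, 162, 0]) cube([162, 5536, 2680]);
translate([4418, 162, 0]) cube([162, 5536, 2680]);


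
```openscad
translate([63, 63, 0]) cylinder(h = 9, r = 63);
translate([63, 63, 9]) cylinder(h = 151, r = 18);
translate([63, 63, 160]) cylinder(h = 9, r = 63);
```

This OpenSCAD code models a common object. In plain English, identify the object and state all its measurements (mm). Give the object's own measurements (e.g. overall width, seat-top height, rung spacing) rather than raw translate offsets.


A spool: two coaxial disc flanges of radius 63 mm and thickness 9 mm, joined by a core cylinder of radius 18 mm and height 151 mm. The lower flange rests on z = 0 and the three cylinders share a vertical axis.


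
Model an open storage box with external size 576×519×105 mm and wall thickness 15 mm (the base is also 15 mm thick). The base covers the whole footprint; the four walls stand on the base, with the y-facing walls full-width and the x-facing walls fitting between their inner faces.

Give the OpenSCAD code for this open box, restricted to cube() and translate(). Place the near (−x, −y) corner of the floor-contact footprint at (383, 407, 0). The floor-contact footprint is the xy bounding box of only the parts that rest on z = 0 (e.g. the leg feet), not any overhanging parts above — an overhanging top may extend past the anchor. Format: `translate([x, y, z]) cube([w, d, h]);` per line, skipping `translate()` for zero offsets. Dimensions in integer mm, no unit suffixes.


translate([383, 407, 0]) cube([576, 519, 15]);
translate([383, 407, 15]) cube([576, 15, 90]);
translate([383, 911, 15]) cube([576, 15, 90]);
translate([383, 422, 15]) cube([15, 489, 90]);
translate([944, 422, 15]) cube([15, 489, 90]);


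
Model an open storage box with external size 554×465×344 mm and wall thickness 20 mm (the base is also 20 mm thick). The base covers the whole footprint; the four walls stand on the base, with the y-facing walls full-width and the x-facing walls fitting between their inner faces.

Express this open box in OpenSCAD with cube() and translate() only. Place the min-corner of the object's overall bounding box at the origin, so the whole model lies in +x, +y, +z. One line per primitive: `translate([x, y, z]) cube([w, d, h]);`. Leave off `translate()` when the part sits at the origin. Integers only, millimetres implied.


cube([554, 465, 20]);
translate([0, 0, 20]) cube([554, 20, 324]);
translate([0, 445, 20]) cube([554, 20, 324]);
translate([0, 20, 20]) cube([20, 425, 324]);
translate([534, 20, 20]) cube([20, 425, 324]);


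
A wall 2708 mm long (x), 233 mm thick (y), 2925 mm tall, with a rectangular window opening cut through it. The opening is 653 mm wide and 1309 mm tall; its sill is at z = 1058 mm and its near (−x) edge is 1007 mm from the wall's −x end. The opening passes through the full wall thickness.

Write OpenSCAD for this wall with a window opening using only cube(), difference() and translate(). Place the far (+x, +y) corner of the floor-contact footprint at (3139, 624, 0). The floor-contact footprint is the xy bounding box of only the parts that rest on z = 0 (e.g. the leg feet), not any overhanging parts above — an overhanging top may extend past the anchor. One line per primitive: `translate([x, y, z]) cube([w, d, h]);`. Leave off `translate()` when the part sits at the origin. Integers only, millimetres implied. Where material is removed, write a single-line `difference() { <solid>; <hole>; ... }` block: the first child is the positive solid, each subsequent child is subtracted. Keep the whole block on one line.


difference() { translate([431, 391, 0]) cube([2708, 233, 2925]); translate([1438, 391, 1058]) cube([653, 233, 1309]); }


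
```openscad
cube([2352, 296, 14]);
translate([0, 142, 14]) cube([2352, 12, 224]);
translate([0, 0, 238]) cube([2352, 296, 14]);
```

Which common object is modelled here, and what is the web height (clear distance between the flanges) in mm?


An I-beam. The web height is 224 mm.

Two wide flanges with a thin centred web — an I-beam. Overall 252 mm minus two 14 mm flanges gives a web of 252 − 2·14 = 224 mm.


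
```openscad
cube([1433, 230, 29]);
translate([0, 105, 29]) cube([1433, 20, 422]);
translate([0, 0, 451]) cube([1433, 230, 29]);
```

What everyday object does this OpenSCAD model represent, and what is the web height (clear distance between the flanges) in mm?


An I-beam. The web height is 422 mm.

Two wide flanges with a thin centred web — an I-beam. Overall 480 mm minus two 29 mm flanges gives a web of 480 − 2·29 = 422 mm.


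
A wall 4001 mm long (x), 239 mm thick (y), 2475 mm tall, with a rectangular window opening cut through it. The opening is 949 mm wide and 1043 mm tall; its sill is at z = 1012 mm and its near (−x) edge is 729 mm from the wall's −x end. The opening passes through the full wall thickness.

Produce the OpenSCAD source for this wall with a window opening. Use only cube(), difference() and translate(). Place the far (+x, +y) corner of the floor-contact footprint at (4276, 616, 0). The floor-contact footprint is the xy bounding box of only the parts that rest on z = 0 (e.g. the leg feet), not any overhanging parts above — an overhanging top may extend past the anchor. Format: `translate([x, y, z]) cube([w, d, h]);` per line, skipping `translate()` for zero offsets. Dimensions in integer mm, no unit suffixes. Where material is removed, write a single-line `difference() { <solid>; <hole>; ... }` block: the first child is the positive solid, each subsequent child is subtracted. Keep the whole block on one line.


difference() { translate([275, 377, 0]) cube([4001, 239, 2475]); translate([1004, 377, 1012]) cube([949, 239, 1043]); }


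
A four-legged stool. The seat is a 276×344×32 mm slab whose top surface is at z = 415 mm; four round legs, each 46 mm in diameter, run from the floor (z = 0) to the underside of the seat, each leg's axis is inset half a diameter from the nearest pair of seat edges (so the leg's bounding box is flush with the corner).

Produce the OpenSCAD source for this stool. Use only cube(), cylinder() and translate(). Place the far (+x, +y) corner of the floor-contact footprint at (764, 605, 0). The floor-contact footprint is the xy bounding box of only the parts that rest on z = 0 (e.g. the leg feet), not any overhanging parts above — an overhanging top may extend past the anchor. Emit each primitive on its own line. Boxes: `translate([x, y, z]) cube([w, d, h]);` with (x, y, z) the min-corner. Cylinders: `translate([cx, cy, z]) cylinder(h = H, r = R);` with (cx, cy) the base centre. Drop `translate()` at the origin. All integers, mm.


translate([488, 261, 383]) cube([276, 344, 32]);
translate([511, 284, 0]) cylinder(h = 383, r = 23);
translate([741, 284, 0]) cylinder(h = 383, r = 23);
translate([511, 582, 0]) cylinder(h = 383, r = 23);
translate([741, 582, 0]) cylinder(h = 383, r = 23);


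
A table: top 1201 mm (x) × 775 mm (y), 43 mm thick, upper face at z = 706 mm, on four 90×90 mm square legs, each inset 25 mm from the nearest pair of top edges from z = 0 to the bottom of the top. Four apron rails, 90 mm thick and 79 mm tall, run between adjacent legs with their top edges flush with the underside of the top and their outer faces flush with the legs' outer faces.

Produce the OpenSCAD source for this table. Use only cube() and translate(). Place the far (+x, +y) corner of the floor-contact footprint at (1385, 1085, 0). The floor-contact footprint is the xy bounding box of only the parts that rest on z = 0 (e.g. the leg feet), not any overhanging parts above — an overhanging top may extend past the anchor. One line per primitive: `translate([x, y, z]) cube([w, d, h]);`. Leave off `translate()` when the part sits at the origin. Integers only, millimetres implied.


// leg_h = 706 - 43 = 663
// apron z = 663 - 79 = 584
translate([209, 335, 663]) cube([1201, 775, 43]);
translate([234, 360, 0]) cube([90, 90, 663]);
translate([1295, 360, 0]) cube([90, 90, 663]);
translate([234, 995, 0]) cube([90, 90, 663]);
translate([1295, 995, 0]) cube([90, 90, 663]);
translate([324, 360, 584]) cube([971, 90, 79]);
translate([324, 995, 584]) cube([971, 90, 79]);
translate([234, 450, 584]) cube([90, 545, 79]);
translate([1295, 450, 584]) cube([90, 545, 79]);


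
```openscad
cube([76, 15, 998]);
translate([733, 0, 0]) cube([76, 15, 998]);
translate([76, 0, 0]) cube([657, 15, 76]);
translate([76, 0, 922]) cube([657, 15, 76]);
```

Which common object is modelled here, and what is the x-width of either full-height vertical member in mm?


A picture frame. The border width is 76 mm.

Four thin pieces enclosing a rectangular opening — a picture frame. The two full-height stiles are 998 mm tall; the top rail sits at z = 922 and is 76 mm tall, so the border above the opening is 998 − 922 = 76 mm, matching the stile x-width.


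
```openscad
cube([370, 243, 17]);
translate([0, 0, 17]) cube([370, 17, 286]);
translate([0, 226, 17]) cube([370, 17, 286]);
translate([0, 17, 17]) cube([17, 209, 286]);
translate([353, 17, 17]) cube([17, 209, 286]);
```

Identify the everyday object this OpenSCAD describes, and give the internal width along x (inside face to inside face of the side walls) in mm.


An open box. The internal width is 336 mm.

A 370×243 base slab with four walls standing on it — an open box. The base is 370 mm wide and the walls are 17 mm thick, so the internal width is 370 − 2 × 17 = 336 mm.


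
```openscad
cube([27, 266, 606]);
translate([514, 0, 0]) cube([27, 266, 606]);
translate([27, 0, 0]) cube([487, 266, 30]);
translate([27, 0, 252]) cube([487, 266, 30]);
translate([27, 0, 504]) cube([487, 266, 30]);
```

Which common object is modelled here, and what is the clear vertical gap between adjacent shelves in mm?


A bookshelf. The clear shelf gap is 222 mm.

Two tall side panels with 3 horizontal boards between them — a bookshelf. The first two shelf undersides are at z = 0 and z = 252; with shelf thickness 30, the clear gap is 252 − 0 − 30 = 222 mm.


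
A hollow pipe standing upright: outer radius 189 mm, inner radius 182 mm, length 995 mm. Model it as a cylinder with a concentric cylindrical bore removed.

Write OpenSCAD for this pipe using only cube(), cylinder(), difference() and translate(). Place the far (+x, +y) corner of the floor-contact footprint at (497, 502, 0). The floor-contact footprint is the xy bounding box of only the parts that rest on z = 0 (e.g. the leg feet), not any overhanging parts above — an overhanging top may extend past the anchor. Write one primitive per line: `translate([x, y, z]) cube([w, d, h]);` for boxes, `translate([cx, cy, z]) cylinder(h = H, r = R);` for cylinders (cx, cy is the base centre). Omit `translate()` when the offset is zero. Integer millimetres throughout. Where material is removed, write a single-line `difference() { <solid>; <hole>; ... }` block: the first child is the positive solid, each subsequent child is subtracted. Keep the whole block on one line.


difference() { translate([308, 313, 0]) cylinder(h = 995, r = 189); translate([308, 313, 0]) cylinder(h = 995, r = 182); }


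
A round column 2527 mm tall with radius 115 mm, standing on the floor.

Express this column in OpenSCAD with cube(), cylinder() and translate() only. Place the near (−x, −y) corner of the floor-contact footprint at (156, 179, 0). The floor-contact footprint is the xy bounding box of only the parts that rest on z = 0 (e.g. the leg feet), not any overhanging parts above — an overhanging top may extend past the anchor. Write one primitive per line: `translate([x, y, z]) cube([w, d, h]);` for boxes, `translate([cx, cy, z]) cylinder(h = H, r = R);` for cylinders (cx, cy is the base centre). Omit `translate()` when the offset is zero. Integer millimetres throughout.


translate([271, 294, 0]) cylinder(h = 2527, r = 115);


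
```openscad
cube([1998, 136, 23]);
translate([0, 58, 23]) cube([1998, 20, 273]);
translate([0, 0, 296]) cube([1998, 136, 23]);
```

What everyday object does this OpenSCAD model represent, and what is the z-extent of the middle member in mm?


An I-beam. The web height is 273 mm.

Two wide flanges with a thin centred web — an I-beam. Overall 319 mm minus two 23 mm flanges gives a web of 319 − 2·23 = 273 mm.


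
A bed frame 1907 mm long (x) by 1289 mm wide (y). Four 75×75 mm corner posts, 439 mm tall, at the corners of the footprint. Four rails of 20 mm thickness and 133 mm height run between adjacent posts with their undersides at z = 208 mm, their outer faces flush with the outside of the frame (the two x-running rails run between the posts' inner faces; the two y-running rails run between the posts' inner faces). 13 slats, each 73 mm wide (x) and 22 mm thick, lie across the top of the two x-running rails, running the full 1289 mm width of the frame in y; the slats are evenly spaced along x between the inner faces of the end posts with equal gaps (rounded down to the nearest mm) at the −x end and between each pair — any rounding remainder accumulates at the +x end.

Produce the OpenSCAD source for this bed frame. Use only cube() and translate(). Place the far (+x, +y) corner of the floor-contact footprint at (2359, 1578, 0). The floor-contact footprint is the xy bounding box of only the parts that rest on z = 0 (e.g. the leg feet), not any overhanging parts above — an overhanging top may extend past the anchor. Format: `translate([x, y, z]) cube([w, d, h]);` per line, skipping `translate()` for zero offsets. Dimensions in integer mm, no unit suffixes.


translate([452, 289, 0]) cube([75, 75, 439]);
translate([452, 1503, 0]) cube([75, 75, 439]);
translate([2284, 289, 0]) cube([75, 75, 439]);
translate([2284, 1503, 0]) cube([75, 75, 439]);
translate([527, 289, 208]) cube([1757, 20, 133]);
translate([527, 1558, 208]) cube([1757, 20, 133]);
translate([452, 364, 208]) cube([20, 1139, 133]);
translate([2339, 364, 208]) cube([20, 1139, 133]);
translate([584, 289, 341]) cube([73, 1289, 22]);
translate([714, 289, 341]) cube([73, 1289, 22]);
translate([844, 289, 341]) cube([73, 1289, 22]);
translate([974, 289, 341]) cube([73, 1289, 22]);
translate([1104, 289, 341]) cube([73, 1289, 22]);
translate([1234, 289, 341]) cube([73, 1289, 22]);
translate([1364, 289, 341]) cube([73, 1289, 22]);
translate([1494, 289, 341]) cube([73, 1289, 22]);
translate([1624, 289, 341]) cube([73, 1289, 22]);
translate([1754, 289, 341]) cube([73, 1289, 22]);
translate([1884, 289, 341]) cube([73, 1289, 22]);
translate([2014, 289, 341]) cube([73, 1289, 22]);
translate([2144, 289, 341]) cube([73, 1289, 22]);


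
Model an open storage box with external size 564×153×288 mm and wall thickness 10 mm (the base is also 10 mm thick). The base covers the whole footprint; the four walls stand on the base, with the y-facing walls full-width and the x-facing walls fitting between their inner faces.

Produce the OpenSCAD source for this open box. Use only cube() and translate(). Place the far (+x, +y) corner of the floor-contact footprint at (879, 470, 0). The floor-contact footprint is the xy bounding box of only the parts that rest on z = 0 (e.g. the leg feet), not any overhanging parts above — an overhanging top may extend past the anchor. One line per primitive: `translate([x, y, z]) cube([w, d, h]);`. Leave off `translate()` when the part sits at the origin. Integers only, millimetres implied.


translate([315, 317, 0]) cube([564, 153, 10]);
translate([315, 317, 10]) cube([564, 10, 278]);
translate([315, 460, 10]) cube([564, 10, 278]);
translate([315, 327, 10]) cube([10, 133, 278]);
translate([869, 327, 10]) cube([10, 133, 278]);


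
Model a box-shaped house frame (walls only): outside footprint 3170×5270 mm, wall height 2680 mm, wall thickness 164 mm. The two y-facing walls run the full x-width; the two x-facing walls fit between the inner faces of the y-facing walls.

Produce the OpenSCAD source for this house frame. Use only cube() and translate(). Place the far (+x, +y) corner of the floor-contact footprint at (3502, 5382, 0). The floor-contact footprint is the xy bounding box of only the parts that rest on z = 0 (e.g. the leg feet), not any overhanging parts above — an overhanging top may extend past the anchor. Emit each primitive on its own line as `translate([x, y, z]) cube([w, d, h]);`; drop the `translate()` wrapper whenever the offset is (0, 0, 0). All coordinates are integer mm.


translate([332, 112, 0]) cube([3170, 164, 2680]);
translate([332, 5218, 0]) cube([3170, 164, 2680]);
translate([332, 276, 0]) cube([164, 4942, 2680]);
translate([3338, 276, 0]) cube([164, 4942, 2680]);


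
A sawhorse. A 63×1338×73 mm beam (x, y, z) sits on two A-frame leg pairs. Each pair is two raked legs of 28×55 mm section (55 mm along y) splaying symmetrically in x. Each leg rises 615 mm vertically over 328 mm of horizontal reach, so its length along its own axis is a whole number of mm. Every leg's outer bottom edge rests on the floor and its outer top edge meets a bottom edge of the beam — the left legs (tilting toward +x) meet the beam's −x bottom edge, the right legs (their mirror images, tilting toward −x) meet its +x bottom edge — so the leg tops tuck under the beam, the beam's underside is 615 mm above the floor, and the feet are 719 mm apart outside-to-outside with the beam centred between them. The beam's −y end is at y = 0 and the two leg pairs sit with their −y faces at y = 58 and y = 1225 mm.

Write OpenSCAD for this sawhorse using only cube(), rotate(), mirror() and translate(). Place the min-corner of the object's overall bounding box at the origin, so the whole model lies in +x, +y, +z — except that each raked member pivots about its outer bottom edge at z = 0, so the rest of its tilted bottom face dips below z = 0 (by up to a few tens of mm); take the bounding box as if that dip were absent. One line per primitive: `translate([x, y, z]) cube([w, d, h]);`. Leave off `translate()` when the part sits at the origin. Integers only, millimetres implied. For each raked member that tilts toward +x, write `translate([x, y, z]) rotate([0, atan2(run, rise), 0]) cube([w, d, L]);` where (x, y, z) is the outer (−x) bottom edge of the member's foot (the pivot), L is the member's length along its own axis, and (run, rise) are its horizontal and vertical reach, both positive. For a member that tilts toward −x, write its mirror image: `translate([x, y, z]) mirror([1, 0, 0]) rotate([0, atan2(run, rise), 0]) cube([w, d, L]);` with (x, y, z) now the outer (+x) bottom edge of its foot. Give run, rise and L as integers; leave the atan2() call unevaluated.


// leg length = √(328² + 615²) = 697
// right-leg outer foot x = 2·328 + 63 = 719
// beam min-corner = (328, 0, 615)
translate([328, 0, 615]) cube([63, 1338, 73]);
translate([0, 58, 0]) rotate([0, atan2(328, 615), 0]) cube([28, 55, 697]);
translate([719, 58, 0]) mirror([1, 0, 0]) rotate([0, atan2(328, 615), 0]) cube([28, 55, 697]);
translate([0, 1225, 0]) rotate([0, atan2(328, 615), 0]) cube([28, 55, 697]);
translate([719, 1225, 0]) mirror([1, 0, 0]) rotate([0, atan2(328, 615), 0]) cube([28, 55, 697]);


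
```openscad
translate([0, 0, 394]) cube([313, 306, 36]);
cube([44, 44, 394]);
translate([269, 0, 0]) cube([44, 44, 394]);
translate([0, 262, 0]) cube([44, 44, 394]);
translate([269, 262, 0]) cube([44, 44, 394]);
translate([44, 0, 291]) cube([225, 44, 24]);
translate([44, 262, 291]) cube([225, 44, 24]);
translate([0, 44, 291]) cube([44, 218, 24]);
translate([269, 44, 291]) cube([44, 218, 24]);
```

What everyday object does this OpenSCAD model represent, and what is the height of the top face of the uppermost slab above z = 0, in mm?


A stool. The seat height is 430 mm.

A 313×306×36 slab at z = 394 on four corner posts — a stool. The seat top is 394 + 36 = 430 mm.


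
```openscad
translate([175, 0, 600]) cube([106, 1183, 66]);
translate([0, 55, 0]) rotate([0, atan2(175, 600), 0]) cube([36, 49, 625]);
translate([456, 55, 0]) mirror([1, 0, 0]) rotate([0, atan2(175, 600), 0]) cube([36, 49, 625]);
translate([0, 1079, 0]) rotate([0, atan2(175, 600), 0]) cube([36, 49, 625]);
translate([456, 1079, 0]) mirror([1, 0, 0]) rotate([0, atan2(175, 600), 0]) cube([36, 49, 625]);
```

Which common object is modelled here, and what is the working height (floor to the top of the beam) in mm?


A sawhorse. The overall height is 666 mm.

A beam across two mirrored pairs of raked legs — a sawhorse. The beam's underside is at z = 600 (matching the legs' vertical rise in atan2(175, 600)) and the beam is 66 mm tall, so its top is at 600 + 66 = 666 mm. The raked legs top out at the beam's underside, so that is the highest point.
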